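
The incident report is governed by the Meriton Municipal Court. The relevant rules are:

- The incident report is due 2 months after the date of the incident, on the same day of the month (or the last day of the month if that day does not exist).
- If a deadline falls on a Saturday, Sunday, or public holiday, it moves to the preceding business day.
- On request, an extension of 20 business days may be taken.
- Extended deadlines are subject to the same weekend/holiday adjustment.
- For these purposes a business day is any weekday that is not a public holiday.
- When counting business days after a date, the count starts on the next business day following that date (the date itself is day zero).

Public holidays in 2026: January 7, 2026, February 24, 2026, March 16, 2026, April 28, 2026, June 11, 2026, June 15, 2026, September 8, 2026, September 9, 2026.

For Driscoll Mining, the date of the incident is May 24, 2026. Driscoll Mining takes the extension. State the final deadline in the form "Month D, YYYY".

August 21, 2026

Moving 2 months forward from May 24, 2026 on the corresponding day gives July 24, 2026.
July 24, 2026 (Friday) is already a business day.
The 20-business-day extension runs from July 24, 2026 to August 21, 2026.
August 21, 2026 (Friday) is already a business day.
The final due date is August 21, 2026.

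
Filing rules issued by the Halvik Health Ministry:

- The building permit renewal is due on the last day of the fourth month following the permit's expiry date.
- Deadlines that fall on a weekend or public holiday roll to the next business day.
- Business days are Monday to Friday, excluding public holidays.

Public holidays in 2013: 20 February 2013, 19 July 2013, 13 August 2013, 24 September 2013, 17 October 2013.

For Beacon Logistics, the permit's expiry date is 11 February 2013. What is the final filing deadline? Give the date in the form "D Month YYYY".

4 months after 11 February 2013 falls in June 2013; the last day of that month is 30 June 2013.
30 June 2013 falls on a Sunday. Rolling to the next business day gives 1 July 2013, a Monday.
So the filing is due 1 July 2013.

1 July 2013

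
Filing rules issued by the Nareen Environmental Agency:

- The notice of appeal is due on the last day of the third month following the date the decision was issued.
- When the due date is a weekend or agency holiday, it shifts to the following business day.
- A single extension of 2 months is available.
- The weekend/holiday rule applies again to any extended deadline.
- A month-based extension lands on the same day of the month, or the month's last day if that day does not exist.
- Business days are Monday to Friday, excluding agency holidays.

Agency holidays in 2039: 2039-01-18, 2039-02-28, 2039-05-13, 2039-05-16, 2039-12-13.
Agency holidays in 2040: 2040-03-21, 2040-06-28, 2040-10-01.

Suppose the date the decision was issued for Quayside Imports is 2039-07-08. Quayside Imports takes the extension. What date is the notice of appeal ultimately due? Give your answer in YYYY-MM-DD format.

2040-01-02

3 months after 2039-07-08 falls in October 2039; the last day of that month is 2039-10-31.
2039-10-31 (Monday) is already a business day.
The 2 months extension carries 2039-10-31 to 2039-12-31.
Because 2039-12-31 is a Saturday, the deadline becomes 2040-01-02 (Monday).
Final deadline: 2040-01-02.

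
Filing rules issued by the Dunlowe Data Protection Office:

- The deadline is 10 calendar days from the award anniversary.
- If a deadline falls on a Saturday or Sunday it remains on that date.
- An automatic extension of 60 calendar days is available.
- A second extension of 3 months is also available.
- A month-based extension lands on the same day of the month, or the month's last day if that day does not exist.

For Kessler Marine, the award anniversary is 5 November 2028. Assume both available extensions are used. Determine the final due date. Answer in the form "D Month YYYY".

10 calendar days after 5 November 2028 is 15 November 2028.
No adjustment is made for weekends or holidays, so 15 November 2028 stands.
Applying the 60-calendar-day extension: 15 November 2028 + 60 days = 14 January 2029.
14 January 2029 falls on a Sunday. The rules make no weekend/holiday allowance, so it remains 14 January 2029.
Add 3 months to 14 January 2029: 14 April 2029.
14 April 2029 is a Saturday; no weekend or holiday adjustment applies.
So the filing is due 14 April 2029.

14 April 2029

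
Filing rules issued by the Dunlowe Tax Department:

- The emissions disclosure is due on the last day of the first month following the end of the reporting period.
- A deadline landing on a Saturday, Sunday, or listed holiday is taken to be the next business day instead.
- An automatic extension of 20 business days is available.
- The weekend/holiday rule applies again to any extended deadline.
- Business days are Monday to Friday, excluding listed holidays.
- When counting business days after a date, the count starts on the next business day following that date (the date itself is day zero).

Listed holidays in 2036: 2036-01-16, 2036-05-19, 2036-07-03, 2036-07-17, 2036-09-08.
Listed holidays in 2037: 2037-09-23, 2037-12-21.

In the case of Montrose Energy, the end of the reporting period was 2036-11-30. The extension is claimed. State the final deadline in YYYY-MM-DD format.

The first month after 2036-11-30 is December 2036, whose last day is 2036-12-31.
2036-12-31 falls on a Wednesday, which is a business day, so no adjustment is needed.
Applying the 20-business-day extension: 20 business days after 2036-12-31 is 2037-01-28.
2037-01-28 (Wednesday) is already a business day.
Final deadline: 2037-01-28.

2037-01-28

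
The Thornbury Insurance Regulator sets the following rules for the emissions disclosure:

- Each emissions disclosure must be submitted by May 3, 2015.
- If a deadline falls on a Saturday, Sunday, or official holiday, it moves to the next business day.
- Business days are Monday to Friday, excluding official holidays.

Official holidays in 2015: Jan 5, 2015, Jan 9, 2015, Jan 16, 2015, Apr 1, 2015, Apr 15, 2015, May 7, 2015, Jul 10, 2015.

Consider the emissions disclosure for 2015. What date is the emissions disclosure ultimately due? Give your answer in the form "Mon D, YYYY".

Start from the fixed due date, May 3, 2015.
Because May 3, 2015 is a Sunday, the deadline becomes May 4, 2015 (Monday).
So the filing is due May 4, 2015.

May 4, 2015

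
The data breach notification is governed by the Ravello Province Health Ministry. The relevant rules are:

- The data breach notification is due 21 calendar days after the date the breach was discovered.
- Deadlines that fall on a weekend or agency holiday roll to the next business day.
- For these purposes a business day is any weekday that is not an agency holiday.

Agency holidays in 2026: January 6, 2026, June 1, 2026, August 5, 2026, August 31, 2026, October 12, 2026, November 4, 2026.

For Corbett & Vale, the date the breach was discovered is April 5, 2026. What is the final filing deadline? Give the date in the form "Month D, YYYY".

April 27, 2026

21 calendar days after April 5, 2026 is April 26, 2026.
April 26, 2026 falls on a Sunday. Rolling to the next business day gives April 27, 2026, a Monday.
Final deadline: April 27, 2026.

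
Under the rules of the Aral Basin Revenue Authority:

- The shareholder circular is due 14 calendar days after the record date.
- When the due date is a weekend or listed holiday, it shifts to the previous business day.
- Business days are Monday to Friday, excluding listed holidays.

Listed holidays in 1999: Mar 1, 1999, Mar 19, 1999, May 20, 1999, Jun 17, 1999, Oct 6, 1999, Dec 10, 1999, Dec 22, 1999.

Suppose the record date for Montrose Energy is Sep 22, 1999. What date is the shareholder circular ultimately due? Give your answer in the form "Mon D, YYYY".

From Sep 22, 1999, 14 calendar days later is Oct 6, 1999.
Oct 6, 1999 falls on a listed holiday. Rolling to the preceding business day gives Oct 5, 1999, a Tuesday.
So the filing is due Oct 5, 1999.

Oct 5, 1999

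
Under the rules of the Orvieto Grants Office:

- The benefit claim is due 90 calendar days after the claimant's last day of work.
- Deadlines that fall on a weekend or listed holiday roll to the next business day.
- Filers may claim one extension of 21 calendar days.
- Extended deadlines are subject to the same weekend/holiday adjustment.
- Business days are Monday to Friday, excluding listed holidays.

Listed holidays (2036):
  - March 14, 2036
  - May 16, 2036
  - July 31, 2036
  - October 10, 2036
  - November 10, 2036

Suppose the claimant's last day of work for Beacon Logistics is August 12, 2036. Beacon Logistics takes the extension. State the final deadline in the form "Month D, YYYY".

December 2, 2036

Adding 90 calendar days to August 12, 2036 gives November 10, 2036.
November 10, 2036 is a listed holiday; the next business day is November 11, 2036 (Tuesday).
Applying the 21-calendar-day extension: November 11, 2036 + 21 days = December 2, 2036.
Since December 2, 2036 is a Tuesday and not a holiday, the date is unchanged.
Deadline: December 2, 2036.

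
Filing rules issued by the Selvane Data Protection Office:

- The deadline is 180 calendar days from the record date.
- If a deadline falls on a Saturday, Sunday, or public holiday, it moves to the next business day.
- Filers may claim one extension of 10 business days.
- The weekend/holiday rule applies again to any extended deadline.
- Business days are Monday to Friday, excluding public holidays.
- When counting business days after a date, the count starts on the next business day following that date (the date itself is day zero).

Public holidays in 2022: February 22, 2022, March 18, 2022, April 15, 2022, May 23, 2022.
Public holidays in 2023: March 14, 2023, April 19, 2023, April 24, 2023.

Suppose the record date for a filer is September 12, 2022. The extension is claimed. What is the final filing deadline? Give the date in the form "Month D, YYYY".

March 28, 2023

From September 12, 2022, 180 calendar days later is March 11, 2023.
Because March 11, 2023 is a Saturday, the deadline becomes March 13, 2023 (Monday).
The 10-business-day extension runs from March 13, 2023 to March 28, 2023.
March 28, 2023 (Tuesday) is already a business day.
Final deadline: March 28, 2023.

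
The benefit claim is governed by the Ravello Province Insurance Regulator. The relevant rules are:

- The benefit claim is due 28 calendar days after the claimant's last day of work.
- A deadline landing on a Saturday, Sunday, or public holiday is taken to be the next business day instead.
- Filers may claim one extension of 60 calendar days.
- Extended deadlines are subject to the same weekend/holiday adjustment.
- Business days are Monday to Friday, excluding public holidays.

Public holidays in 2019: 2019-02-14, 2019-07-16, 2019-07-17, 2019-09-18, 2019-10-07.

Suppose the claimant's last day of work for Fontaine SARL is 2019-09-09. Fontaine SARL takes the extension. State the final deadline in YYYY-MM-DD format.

2019-12-09

Trigger date 2019-09-09 + 28 calendar days = 2019-10-07.
2019-10-07 is a listed holiday, so it moves to the next business day, 2019-10-08 (Tuesday).
Applying the 60-calendar-day extension: 2019-10-08 + 60 days = 2019-12-07.
2019-12-07 falls on a Saturday. Rolling to the next business day gives 2019-12-09, a Monday.
So the filing is due 2019-12-09.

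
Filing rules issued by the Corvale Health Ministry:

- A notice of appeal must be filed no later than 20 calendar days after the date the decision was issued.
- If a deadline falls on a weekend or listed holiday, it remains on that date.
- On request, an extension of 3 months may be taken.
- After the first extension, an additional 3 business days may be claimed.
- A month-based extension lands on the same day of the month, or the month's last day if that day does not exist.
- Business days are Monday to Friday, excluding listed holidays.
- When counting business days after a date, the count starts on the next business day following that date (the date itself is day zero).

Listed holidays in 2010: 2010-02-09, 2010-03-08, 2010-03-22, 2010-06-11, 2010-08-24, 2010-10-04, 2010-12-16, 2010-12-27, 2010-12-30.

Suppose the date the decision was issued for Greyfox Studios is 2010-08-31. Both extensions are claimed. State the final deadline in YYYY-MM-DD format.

Adding 20 calendar days to 2010-08-31 gives 2010-09-20.
No adjustment is made for weekends or holidays, so 2010-09-20 stands.
Add 3 months to 2010-09-20: 2010-12-20.
2010-12-20 falls on a Monday. The rules make no weekend/holiday allowance, so it remains 2010-12-20.
Applying the 3-business-day extension: 3 business days after 2010-12-20 is 2010-12-23.
2010-12-23 falls on a Thursday. The rules make no weekend/holiday allowance, so it remains 2010-12-23.
So the filing is due 2010-12-23.

2010-12-23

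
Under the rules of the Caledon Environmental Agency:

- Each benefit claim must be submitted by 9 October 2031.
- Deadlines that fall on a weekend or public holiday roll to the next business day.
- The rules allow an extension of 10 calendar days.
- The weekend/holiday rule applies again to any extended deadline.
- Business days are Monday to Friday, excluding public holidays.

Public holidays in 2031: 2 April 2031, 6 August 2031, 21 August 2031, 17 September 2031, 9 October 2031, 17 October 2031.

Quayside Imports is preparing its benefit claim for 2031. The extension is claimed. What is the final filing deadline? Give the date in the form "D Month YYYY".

20 October 2031

The statutory due date is 9 October 2031.
9 October 2031 is a listed holiday; the next business day is 10 October 2031 (Friday).
Applying the 10-calendar-day extension: 10 October 2031 + 10 days = 20 October 2031.
20 October 2031 (Monday) is already a business day.
So the filing is due 20 October 2031.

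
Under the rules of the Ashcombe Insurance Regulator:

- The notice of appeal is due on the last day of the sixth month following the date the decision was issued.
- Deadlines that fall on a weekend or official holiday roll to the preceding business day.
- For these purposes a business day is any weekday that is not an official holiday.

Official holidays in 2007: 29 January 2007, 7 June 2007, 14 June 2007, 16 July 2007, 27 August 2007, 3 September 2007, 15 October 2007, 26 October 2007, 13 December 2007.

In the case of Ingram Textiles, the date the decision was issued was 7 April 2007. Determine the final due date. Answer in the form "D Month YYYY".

The sixth month after 7 April 2007 is October 2007, whose last day is 31 October 2007.
31 October 2007 is a Wednesday and not a listed holiday, so it stands.
Final deadline: 31 October 2007.

31 October 2007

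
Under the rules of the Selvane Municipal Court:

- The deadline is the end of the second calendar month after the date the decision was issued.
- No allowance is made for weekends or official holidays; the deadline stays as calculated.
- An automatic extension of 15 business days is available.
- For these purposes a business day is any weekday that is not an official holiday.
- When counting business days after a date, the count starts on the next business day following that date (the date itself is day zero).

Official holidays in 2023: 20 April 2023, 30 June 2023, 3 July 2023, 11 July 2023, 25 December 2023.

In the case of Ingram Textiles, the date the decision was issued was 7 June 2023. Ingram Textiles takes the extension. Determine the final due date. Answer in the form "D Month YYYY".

21 September 2023

The second month after 7 June 2023 is August 2023, whose last day is 31 August 2023.
No adjustment is made for weekends or holidays, so 31 August 2023 stands.
The 15-business-day extension runs from 31 August 2023 to 21 September 2023.
No adjustment is made for weekends or holidays, so 21 September 2023 stands.
So the filing is due 21 September 2023.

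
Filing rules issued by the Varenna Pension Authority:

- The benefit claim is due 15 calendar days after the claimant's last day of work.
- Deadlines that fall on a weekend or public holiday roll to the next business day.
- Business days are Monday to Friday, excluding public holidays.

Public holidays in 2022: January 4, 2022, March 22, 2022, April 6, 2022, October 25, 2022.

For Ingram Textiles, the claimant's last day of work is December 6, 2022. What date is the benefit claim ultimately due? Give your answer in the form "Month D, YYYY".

December 21, 2022

Adding 15 calendar days to December 6, 2022 gives December 21, 2022.
Since December 21, 2022 is a Wednesday and not a holiday, the date is unchanged.
So the filing is due December 21, 2022.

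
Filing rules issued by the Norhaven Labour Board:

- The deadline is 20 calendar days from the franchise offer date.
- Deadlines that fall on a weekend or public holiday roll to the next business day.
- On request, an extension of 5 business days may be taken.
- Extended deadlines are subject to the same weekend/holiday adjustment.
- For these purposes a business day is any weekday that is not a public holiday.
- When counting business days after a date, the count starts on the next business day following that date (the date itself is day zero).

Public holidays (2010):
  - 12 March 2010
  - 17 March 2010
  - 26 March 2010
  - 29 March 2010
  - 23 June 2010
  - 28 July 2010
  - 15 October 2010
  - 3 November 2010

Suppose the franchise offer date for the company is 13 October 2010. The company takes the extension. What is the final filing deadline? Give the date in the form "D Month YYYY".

10 November 2010

Trigger date 13 October 2010 + 20 calendar days = 2 November 2010.
2 November 2010 falls on a Tuesday, which is a business day, so no adjustment is needed.
Applying the 5-business-day extension: 5 business days after 2 November 2010 is 10 November 2010.
10 November 2010 falls on a Wednesday, which is a business day, so no adjustment is needed.
Final deadline: 10 November 2010.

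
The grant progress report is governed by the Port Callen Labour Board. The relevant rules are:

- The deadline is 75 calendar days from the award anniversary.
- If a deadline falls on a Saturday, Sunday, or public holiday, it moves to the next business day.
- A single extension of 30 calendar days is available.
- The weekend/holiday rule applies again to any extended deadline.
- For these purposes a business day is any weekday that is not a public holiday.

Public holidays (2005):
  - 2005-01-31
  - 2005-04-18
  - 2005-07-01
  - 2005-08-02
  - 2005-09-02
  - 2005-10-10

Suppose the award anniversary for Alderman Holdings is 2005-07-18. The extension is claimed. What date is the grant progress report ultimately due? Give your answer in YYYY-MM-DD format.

2005-11-02

Adding 75 calendar days to 2005-07-18 gives 2005-10-01.
2005-10-01 is a Saturday; the next business day is 2005-10-03 (Monday).
With the 30-day extension, 2005-10-03 becomes 2005-11-02.
Since 2005-11-02 is a Wednesday and not a holiday, the date is unchanged.
So the filing is due 2005-11-02.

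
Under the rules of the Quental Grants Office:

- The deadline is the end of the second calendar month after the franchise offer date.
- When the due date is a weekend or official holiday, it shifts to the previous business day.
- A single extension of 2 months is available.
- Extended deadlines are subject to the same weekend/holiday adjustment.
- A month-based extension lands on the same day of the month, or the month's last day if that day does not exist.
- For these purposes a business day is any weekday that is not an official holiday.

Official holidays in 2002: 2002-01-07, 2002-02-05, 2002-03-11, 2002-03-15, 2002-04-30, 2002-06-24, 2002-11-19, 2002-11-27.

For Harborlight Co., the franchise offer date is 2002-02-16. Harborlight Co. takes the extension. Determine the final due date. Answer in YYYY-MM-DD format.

The second month after 2002-02-16 is April 2002, whose last day is 2002-04-30.
2002-04-30 is a listed holiday, so it moves to the preceding business day, 2002-04-29 (Monday).
Add 2 months to 2002-04-29: 2002-06-29.
Because 2002-06-29 is a Saturday, the deadline becomes 2002-06-28 (Friday).
Final deadline: 2002-06-28.

2002-06-28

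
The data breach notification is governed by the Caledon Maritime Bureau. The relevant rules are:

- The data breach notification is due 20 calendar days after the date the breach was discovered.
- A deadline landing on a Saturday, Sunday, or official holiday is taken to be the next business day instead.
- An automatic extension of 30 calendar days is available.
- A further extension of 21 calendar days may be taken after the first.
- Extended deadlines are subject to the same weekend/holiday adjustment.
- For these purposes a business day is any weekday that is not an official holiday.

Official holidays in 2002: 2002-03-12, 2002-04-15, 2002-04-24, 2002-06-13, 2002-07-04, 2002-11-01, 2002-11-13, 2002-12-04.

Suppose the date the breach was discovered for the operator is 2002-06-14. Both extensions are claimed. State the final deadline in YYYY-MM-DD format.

Trigger date 2002-06-14 + 20 calendar days = 2002-07-04.
2002-07-04 is a listed holiday; the next business day is 2002-07-05 (Friday).
The 30-calendar-day extension moves the deadline from 2002-07-05 to 2002-08-04.
2002-08-04 is a Sunday, so it moves to the next business day, 2002-08-05 (Monday).
Applying the 21-calendar-day extension: 2002-08-05 + 21 days = 2002-08-26.
2002-08-26 falls on a Monday, which is a business day, so no adjustment is needed.
So the filing is due 2002-08-26.

2002-08-26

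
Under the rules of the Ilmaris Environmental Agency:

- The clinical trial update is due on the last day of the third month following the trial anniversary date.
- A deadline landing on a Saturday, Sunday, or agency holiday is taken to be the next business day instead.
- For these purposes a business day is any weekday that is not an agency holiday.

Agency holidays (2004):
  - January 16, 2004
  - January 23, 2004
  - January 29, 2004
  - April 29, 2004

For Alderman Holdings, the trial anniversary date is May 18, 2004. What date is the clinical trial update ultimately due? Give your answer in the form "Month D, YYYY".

August 31, 2004

3 months after May 18, 2004 falls in August 2004; the last day of that month is August 31, 2004.
Since August 31, 2004 is a Tuesday and not a holiday, the date is unchanged.
Final deadline: August 31, 2004.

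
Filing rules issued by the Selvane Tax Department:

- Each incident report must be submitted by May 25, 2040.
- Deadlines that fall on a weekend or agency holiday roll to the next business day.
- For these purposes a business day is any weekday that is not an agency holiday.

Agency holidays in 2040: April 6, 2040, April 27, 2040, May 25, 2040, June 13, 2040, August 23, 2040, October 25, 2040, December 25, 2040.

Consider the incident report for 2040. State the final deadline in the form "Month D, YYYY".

May 28, 2040

The statutory due date is May 25, 2040.
May 25, 2040 is a listed holiday, so it moves to the next business day, May 28, 2040 (Monday).
Final deadline: May 28, 2040.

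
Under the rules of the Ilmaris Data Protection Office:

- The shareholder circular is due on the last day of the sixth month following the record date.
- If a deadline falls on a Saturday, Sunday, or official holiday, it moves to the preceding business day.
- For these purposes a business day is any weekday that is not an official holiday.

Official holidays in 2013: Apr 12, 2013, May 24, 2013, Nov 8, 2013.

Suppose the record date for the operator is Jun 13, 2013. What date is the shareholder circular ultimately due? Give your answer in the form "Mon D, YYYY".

Dec 31, 2013

The sixth month after Jun 13, 2013 is December 2013, whose last day is Dec 31, 2013.
Dec 31, 2013 (Tuesday) is already a business day.
Deadline: Dec 31, 2013.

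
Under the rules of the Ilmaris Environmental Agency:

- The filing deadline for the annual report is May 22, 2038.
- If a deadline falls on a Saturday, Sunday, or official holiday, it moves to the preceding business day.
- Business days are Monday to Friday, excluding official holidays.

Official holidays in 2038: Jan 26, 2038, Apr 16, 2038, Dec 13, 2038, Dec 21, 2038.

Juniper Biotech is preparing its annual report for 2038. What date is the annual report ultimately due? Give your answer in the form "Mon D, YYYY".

Start from the fixed due date, May 22, 2038.
May 22, 2038 is a Saturday, so it moves to the preceding business day, May 21, 2038 (Friday).
Final deadline: May 21, 2038.

May 21, 2038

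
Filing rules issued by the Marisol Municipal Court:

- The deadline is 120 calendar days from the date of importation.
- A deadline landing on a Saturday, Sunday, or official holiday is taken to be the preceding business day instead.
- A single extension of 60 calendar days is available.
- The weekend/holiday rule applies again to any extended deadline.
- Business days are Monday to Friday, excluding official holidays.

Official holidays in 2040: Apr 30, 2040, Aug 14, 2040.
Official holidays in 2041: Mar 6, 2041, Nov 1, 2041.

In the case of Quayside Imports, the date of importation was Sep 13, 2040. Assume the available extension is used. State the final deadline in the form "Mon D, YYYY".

Mar 12, 2041

From Sep 13, 2040, 120 calendar days later is Jan 11, 2041.
Jan 11, 2041 falls on a Friday, which is a business day, so no adjustment is needed.
The 60-calendar-day extension moves the deadline from Jan 11, 2041 to Mar 12, 2041.
Mar 12, 2041 is a Tuesday and not a listed holiday, so it stands.
Final deadline: Mar 12, 2041.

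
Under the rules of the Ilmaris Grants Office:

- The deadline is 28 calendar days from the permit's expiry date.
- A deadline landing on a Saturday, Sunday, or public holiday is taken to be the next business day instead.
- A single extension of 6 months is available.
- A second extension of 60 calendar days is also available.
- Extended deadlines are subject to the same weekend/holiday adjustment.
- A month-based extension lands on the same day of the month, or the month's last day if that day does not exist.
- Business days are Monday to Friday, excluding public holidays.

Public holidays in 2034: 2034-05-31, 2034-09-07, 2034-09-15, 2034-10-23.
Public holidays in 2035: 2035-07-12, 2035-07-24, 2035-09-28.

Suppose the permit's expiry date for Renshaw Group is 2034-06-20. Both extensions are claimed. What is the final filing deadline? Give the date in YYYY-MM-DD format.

2035-03-19

Adding 28 calendar days to 2034-06-20 gives 2034-07-18.
2034-07-18 is a Tuesday and not a listed holiday, so it stands.
The 6 months extension carries 2034-07-18 to 2035-01-18.
Since 2035-01-18 is a Thursday and not a holiday, the date is unchanged.
Applying the 60-calendar-day extension: 2035-01-18 + 60 days = 2035-03-19.
Since 2035-03-19 is a Monday and not a holiday, the date is unchanged.
Final deadline: 2035-03-19.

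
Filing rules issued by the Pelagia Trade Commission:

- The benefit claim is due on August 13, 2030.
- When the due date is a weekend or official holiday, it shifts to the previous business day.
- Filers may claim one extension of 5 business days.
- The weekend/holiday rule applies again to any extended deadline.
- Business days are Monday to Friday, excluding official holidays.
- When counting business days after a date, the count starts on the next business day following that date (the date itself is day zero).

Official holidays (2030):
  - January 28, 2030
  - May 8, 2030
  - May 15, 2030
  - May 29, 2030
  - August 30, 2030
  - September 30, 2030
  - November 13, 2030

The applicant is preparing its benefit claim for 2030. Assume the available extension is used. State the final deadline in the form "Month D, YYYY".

The statutory due date is August 13, 2030.
August 13, 2030 (Tuesday) is already a business day.
The 5-business-day extension runs from August 13, 2030 to August 20, 2030.
Since August 20, 2030 is a Tuesday and not a holiday, the date is unchanged.
The final due date is August 20, 2030.

August 20, 2030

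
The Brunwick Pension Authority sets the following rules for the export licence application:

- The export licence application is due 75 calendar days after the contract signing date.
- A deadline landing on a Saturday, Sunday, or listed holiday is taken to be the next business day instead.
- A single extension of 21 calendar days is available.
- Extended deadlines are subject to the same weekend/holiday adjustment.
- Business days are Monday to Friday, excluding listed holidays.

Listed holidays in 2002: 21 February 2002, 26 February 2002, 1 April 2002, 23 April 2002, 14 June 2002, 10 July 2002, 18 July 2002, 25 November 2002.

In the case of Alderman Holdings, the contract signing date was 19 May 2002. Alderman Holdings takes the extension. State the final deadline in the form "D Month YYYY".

Adding 75 calendar days to 19 May 2002 gives 2 August 2002.
2 August 2002 (Friday) is already a business day.
The 21-calendar-day extension moves the deadline from 2 August 2002 to 23 August 2002.
23 August 2002 falls on a Friday, which is a business day, so no adjustment is needed.
So the filing is due 23 August 2002.

23 August 2002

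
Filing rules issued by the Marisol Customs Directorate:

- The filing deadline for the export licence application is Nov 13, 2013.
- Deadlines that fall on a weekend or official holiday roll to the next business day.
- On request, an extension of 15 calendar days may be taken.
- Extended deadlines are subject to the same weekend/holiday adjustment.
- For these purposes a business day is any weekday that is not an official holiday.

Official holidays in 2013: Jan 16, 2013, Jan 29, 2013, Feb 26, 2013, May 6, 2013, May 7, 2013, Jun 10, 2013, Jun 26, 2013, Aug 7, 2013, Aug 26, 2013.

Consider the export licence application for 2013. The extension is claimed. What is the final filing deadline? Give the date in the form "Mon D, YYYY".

Nov 28, 2013

The statutory due date is Nov 13, 2013.
Nov 13, 2013 falls on a Wednesday, which is a business day, so no adjustment is needed.
Applying the 15-calendar-day extension: Nov 13, 2013 + 15 days = Nov 28, 2013.
Nov 28, 2013 is a Thursday and not a listed holiday, so it stands.
So the filing is due Nov 28, 2013.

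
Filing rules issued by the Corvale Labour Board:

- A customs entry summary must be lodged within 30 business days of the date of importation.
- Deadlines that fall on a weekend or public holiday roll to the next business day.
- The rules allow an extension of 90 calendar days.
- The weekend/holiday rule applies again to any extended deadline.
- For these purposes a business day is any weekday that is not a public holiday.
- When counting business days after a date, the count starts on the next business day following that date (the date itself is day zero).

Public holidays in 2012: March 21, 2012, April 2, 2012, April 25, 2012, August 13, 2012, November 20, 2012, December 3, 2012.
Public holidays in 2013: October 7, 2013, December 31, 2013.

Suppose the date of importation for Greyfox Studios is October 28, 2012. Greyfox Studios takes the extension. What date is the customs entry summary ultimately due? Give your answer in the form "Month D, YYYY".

Starting the day after October 28, 2012 and counting 30 business days lands on December 11, 2012.
December 11, 2012 (Tuesday) is already a business day.
The 90-calendar-day extension moves the deadline from December 11, 2012 to March 11, 2013.
March 11, 2013 (Monday) is already a business day.
Final deadline: March 11, 2013.

March 11, 2013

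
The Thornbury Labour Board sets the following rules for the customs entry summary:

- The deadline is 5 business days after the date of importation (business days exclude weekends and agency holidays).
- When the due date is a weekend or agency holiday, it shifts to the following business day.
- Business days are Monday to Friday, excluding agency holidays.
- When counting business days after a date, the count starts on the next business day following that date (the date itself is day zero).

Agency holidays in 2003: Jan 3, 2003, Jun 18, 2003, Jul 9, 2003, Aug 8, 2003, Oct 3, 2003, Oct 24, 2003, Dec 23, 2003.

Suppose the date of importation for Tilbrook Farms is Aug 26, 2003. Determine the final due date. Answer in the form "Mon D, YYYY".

Sep 2, 2003

Counting 5 business days after Aug 26, 2003 (skipping weekends and listed holidays) reaches Sep 2, 2003.
Sep 2, 2003 is a Tuesday and not a listed holiday, so it stands.
So the filing is due Sep 2, 2003.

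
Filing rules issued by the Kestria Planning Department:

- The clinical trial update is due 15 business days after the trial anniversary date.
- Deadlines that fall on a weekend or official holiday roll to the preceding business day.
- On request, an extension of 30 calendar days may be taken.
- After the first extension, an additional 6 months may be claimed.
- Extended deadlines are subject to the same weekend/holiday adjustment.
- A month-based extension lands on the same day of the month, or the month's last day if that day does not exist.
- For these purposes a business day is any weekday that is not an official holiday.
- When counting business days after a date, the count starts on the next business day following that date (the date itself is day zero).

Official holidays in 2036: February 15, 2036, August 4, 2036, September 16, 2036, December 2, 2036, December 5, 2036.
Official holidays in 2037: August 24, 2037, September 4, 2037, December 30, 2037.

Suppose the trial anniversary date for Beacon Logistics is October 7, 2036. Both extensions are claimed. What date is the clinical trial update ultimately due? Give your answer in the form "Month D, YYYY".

15 business days after October 7, 2036, excluding weekends and holidays, is October 28, 2036.
October 28, 2036 falls on a Tuesday, which is a business day, so no adjustment is needed.
Add the 30 calendar-day extension to October 28, 2036: November 27, 2036.
Since November 27, 2036 is a Thursday and not a holiday, the date is unchanged.
Add 6 months to November 27, 2036: May 27, 2037.
May 27, 2037 falls on a Wednesday, which is a business day, so no adjustment is needed.
So the filing is due May 27, 2037.

May 27, 2037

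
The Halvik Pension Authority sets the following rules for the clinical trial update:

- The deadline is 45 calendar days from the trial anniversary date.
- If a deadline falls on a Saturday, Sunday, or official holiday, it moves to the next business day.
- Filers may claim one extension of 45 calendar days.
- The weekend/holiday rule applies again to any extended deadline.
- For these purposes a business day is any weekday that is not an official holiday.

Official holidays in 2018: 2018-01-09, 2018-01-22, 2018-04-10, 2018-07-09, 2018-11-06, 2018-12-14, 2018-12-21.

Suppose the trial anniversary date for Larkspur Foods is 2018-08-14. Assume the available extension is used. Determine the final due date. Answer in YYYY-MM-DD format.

Trigger date 2018-08-14 + 45 calendar days = 2018-09-28.
2018-09-28 is a Friday and not a listed holiday, so it stands.
The 45-calendar-day extension moves the deadline from 2018-09-28 to 2018-11-12.
Since 2018-11-12 is a Monday and not a holiday, the date is unchanged.
The final due date is 2018-11-12.

2018-11-12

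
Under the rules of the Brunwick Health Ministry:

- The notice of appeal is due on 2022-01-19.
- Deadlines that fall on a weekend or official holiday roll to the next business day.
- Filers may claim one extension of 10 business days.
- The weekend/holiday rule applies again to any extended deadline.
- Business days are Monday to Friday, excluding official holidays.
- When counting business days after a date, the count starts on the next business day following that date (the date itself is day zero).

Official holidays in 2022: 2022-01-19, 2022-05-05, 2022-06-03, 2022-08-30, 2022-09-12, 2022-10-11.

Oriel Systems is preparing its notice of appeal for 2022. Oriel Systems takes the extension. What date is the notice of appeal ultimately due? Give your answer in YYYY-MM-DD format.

2022-02-03

The statutory due date is 2022-01-19.
Because 2022-01-19 is a listed holiday, the deadline becomes 2022-01-20 (Thursday).
The 10-business-day extension runs from 2022-01-20 to 2022-02-03.
2022-02-03 is a Thursday and not a listed holiday, so it stands.
The final due date is 2022-02-03.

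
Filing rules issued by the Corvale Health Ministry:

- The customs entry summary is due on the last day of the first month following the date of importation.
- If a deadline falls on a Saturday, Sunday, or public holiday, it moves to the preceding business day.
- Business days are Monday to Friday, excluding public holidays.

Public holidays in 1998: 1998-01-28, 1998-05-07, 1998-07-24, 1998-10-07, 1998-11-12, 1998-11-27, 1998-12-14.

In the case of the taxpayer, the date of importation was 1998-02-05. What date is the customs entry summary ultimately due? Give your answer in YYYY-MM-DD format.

The first month after 1998-02-05 is March 1998, whose last day is 1998-03-31.
1998-03-31 (Tuesday) is already a business day.
Final deadline: 1998-03-31.

1998-03-31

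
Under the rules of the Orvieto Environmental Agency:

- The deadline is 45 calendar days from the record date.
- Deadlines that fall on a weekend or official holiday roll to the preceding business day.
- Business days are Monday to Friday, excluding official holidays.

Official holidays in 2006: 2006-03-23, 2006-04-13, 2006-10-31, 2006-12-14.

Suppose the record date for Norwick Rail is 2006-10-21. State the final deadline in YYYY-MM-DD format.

45 calendar days after 2006-10-21 is 2006-12-05.
Since 2006-12-05 is a Tuesday and not a holiday, the date is unchanged.
So the filing is due 2006-12-05.

2006-12-05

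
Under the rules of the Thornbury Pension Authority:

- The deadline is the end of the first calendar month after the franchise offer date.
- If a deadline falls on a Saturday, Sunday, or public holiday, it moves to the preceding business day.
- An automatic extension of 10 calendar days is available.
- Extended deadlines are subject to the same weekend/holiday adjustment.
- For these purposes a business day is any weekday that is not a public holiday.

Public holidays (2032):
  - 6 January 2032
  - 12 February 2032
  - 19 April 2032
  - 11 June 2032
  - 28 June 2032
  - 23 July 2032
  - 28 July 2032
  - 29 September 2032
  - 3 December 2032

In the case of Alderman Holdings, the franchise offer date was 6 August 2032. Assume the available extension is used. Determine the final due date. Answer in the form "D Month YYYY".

8 October 2032

1 month after 6 August 2032 falls in September 2032; the last day of that month is 30 September 2032.
30 September 2032 is a Thursday and not a listed holiday, so it stands.
Add the 10 calendar-day extension to 30 September 2032: 10 October 2032.
Because 10 October 2032 is a Sunday, the deadline becomes 8 October 2032 (Friday).
Deadline: 8 October 2032.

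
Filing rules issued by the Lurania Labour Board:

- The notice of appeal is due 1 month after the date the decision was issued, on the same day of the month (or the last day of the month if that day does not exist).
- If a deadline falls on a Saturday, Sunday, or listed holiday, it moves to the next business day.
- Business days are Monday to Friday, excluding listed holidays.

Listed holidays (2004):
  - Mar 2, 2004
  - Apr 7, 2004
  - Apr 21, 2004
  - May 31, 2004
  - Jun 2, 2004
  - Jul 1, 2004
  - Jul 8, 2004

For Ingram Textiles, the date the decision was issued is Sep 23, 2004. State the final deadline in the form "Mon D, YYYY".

1 month after Sep 23, 2004, on the same day of the month, is Oct 23, 2004.
Oct 23, 2004 is a Saturday; the next business day is Oct 25, 2004 (Monday).
Final deadline: Oct 25, 2004.

Oct 25, 2004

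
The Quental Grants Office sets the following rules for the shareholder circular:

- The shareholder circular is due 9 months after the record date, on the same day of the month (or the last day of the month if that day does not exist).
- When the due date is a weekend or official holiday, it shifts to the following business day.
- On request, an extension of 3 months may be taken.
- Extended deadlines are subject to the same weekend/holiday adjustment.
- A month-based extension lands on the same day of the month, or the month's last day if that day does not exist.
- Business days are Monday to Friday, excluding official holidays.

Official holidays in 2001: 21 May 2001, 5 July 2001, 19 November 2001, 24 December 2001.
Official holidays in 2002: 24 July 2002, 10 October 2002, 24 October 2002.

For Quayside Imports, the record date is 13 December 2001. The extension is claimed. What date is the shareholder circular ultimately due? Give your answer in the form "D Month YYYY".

13 December 2002

9 months after 13 December 2001, on the same day of the month, is 13 September 2002.
13 September 2002 falls on a Friday, which is a business day, so no adjustment is needed.
The 3 months extension carries 13 September 2002 to 13 December 2002.
13 December 2002 falls on a Friday, which is a business day, so no adjustment is needed.
The final due date is 13 December 2002.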